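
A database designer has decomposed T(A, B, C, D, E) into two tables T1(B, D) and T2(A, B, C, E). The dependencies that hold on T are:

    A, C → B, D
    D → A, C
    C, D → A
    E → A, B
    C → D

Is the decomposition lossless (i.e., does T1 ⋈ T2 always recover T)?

Common attributes: T1 ∩ T2 = {B}.
No dependency enlarges {B}, so (B)⁺ = {B}.
The closure contains neither all of T1 = {B, D} nor all of T2 = {A, B, C, E}, so the common attributes are not a superkey of either fragment. The join is lossy.

No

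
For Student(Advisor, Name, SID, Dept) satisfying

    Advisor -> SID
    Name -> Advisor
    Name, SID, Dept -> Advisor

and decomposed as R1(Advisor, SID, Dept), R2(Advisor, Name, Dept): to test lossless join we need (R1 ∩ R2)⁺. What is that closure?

Advisor, SID, Dept

R1 ∩ R2 = {Advisor, Dept}.
Advisor → SID applies, adding SID
Closure: {Advisor, SID, Dept}.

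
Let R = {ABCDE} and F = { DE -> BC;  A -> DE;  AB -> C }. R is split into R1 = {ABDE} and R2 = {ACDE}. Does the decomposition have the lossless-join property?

Common attributes: R1 ∩ R2 = {ADE}.
Closure of {ADE}: DE → BC applies, adding BC. So (ADE)⁺ = {ABCDE}.
This closure contains every attribute of R1, so R1 ∩ R2 → R1. The join is lossless.

Yes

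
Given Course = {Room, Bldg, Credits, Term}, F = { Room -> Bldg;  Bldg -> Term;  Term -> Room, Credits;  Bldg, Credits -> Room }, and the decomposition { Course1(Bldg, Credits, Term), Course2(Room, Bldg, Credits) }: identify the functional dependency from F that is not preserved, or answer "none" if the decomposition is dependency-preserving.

none

Room → Bldg lies within Course2.
Bldg → Term lies within Course1.
Term → Room, Credits: restricted closure across fragments reaches Room, Credits.
Bldg, Credits → Room lies within Course2.
Every dependency is enforceable on the fragments, so the decomposition is dependency-preserving.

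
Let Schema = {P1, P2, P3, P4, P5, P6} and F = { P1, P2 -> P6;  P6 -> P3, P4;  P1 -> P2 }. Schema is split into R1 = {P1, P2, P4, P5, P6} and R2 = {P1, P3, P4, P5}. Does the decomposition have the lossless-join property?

Common attributes: R1 ∩ R2 = {P1, P4, P5}.
Closure of {P1, P4, P5}: P1 → P2 applies, adding P2; P1, P2 → P6 applies, adding P6; P6 → P3, P4 applies, adding P3. So (P1, P4, P5)⁺ = {P1, P2, P3, P4, P5, P6}.
This closure contains every attribute of R1, so R1 ∩ R2 → R1. The join is lossless.

Yes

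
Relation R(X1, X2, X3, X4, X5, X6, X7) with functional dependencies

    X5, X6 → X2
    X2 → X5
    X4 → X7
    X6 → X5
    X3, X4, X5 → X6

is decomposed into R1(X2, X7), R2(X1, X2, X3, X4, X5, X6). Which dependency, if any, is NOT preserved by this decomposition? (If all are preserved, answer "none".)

Check X4 → X7: no single fragment contains all of {X4, X7}, and the restricted closure of {X4} across the fragments never reaches {X7}.
X5, X6 → X2 is preserved.
X2 → X5 is preserved.
X6 → X5 is preserved.
X3, X4, X5 → X6 is preserved.

X4 → X7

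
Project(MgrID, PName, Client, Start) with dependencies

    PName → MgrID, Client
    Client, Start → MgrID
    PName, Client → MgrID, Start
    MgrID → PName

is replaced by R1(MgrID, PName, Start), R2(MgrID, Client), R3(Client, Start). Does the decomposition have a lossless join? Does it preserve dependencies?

lossless but not dependency-preserving

Lossless test (chase): Rows 1 and 2 agree on MgrID; apply MgrID→PName and equate their PName entries. Rows 1 and 2 agree on PName; apply PName→MgrID, Client and equate their MgrID, Client entries. Rows 1 and 3 agree on Client, Start; apply Client, Start→MgrID and equate their MgrID entries. Rows 1 and 2 agree on PName, Client; apply PName, Client→MgrID, Start and equate their MgrID, Start entries. Rows 1 and 3 agree on MgrID; apply MgrID→PName and equate their PName entries. Row 1 is now all distinguished symbols — the join is lossless.
Dependency preservation: the restricted closure of {Client, Start} across the fragments never reaches {MgrID}, so Client, Start → MgrID cannot be enforced without a join — not preserved.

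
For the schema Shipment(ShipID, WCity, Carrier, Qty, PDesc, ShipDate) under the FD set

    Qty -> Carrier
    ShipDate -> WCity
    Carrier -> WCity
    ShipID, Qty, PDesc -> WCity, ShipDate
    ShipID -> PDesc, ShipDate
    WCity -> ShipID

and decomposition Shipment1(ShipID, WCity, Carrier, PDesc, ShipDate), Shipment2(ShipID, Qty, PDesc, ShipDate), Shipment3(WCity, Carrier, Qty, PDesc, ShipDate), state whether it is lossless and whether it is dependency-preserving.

Lossless test (chase): Rows 2 and 3 agree on Qty; apply Qty→Carrier and equate their Carrier entries. Rows 1 and 2 agree on ShipDate; apply ShipDate→WCity and equate their WCity entries. Rows 1 and 3 agree on WCity; apply WCity→ShipID and equate their ShipID entries. Row 2 is now all distinguished symbols — the join is lossless.
Dependency preservation: ShipID, Qty, PDesc → WCity, ShipDate is not contained in any single fragment, but the restricted closure of its left-hand side across the fragments still reaches the right-hand side; the remaining FDs each lie inside some fragment. All dependencies are preserved.

lossless and dependency-preserving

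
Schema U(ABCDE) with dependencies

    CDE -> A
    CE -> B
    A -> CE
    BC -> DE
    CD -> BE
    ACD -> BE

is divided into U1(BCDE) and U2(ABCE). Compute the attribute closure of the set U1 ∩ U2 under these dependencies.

U1 ∩ U2 = {BCE}.
BC → DE applies, adding D
CDE → A applies, adding A
Closure: {ABCDE}.

ABCDE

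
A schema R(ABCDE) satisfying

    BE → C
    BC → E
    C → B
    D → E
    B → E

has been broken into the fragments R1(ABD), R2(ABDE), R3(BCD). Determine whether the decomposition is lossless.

Chase test. Columns are ABCDE; row i has aⱼ where attribute j ∈ Ri, else bᵢⱼ.
Initial tableau (one row per fragment):
  row 1: a1 a2 b13 a4 b15
  row 2: a1 a2 b23 a4 a5
  row 3: b31 a2 a3 a4 b35
Rows 1 and 2 agree on D; apply D→E and equate their E entries.
Rows 1 and 3 agree on D; apply D→E and equate their E entries.
Rows 1 and 2 agree on BE; apply BE→C and equate their C entries.
Rows 1 and 3 agree on BE; apply BE→C and equate their C entries.
Row 1 is now all distinguished symbols — the join is lossless.

Yes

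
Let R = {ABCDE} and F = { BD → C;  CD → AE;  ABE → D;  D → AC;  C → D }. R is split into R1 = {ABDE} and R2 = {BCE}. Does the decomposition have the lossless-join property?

Common attributes: R1 ∩ R2 = {BE}.
No dependency enlarges {BE}, so (BE)⁺ = {BE}.
The closure contains neither all of R1 = {ABDE} nor all of R2 = {BCE}, so the common attributes are not a superkey of either fragment. The join is lossy.

No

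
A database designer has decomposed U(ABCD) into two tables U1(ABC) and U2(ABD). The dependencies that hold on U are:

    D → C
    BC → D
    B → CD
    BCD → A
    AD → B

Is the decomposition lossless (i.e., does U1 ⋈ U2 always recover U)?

Yes

Common attributes: U1 ∩ U2 = {AB}.
Closure of {AB}: B → CD applies, adding CD. So (AB)⁺ = {ABCD}.
This closure contains every attribute of U1, so U1 ∩ U2 → U1. The join is lossless.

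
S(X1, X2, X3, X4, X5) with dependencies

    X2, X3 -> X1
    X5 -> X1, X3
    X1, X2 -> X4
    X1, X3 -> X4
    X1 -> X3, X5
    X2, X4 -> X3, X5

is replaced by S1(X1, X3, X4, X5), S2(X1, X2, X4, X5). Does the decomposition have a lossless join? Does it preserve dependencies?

Lossless test: (X1, X4, X5)⁺ = {X1, X3, X4, X5}, which contains all of one fragment — lossless.
Dependency preservation: the restricted closure of {X2, X3} across the fragments never reaches {X1}, so X2, X3 → X1 cannot be enforced without a join — not preserved.

lossless but not dependency-preserving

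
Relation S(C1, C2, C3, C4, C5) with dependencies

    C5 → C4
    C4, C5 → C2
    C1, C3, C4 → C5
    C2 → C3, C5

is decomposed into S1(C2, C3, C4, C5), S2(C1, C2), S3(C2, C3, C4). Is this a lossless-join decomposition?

Chase test. Columns are C1, C2, C3, C4, C5; row i has aⱼ where attribute j ∈ Si, else bᵢⱼ.
Initial tableau (one row per fragment):
  row 1: b11 a2 a3 a4 a5
  row 2: a1 a2 b23 b24 b25
  row 3: b31 a2 a3 a4 b35
Rows 1 and 2 agree on C2; apply C2→C3, C5 and equate their C3, C5 entries.
Rows 1 and 3 agree on C2; apply C2→C3, C5 and equate their C3, C5 entries.
Rows 1 and 2 agree on C5; apply C5→C4 and equate their C4 entries.
Row 2 is now all distinguished symbols — the join is lossless.

Yes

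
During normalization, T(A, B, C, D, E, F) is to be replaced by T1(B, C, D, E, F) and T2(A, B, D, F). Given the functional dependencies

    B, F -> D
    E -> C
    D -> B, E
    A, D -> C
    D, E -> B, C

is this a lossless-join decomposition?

Common attributes: T1 ∩ T2 = {B, D, F}.
Closure of {B, D, F}: D → B, E applies, adding E; D, E → B, C applies, adding C. So (B, D, F)⁺ = {B, C, D, E, F}.
This closure contains every attribute of T1, so T1 ∩ T2 → T1. The join is lossless.

Yes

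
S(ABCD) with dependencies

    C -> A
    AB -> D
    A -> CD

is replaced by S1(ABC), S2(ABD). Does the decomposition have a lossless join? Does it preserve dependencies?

Lossless test: (AB)⁺ = {ABCD}, which contains all of one fragment — lossless.
Dependency preservation: A → CD is not contained in any single fragment, but the restricted closure of its left-hand side across the fragments still reaches the right-hand side; the remaining FDs each lie inside some fragment. All dependencies are preserved.

lossless and dependency-preserving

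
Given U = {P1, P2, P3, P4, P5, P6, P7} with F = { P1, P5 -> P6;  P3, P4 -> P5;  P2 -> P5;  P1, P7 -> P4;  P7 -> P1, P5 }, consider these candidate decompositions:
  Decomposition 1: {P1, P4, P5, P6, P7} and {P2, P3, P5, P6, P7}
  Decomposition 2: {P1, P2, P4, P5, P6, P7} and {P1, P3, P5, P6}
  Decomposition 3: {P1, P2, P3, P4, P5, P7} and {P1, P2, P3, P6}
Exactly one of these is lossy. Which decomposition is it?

Decomposition 1: common = {P5, P6, P7}, closure = {P1, P4, P5, P6, P7} → lossless.
Decomposition 2: common = {P1, P5, P6}, closure = {P1, P5, P6} → lossy.
Decomposition 3: common = {P1, P2, P3}, closure = {P1, P2, P3, P5, P6} → lossless.

Decomposition 2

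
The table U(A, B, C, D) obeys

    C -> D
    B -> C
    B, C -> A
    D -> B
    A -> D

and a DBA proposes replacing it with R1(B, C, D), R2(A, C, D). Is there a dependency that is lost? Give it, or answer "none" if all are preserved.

C → D lies within R1.
B → C lies within R1.
B, C → A: restricted closure across fragments reaches A.
D → B lies within R1.
A → D lies within R2.
Every dependency is enforceable on the fragments, so the decomposition is dependency-preserving.

none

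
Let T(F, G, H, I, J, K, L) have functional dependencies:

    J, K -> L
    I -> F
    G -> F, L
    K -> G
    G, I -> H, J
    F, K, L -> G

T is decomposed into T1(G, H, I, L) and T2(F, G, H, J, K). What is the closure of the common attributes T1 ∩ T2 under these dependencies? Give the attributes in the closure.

T1 ∩ T2 = {G, H}.
G → F, L applies, adding F, L
Closure: {F, G, H, L}.

F, G, H, L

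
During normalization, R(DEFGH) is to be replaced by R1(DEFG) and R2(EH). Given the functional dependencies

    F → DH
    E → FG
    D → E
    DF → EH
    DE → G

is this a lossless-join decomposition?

Common attributes: R1 ∩ R2 = {E}.
Closure of {E}: E → FG applies, adding FG; F → DH applies, adding DH. So (E)⁺ = {DEFGH}.
This closure contains every attribute of R1, so R1 ∩ R2 → R1. The join is lossless.

Yes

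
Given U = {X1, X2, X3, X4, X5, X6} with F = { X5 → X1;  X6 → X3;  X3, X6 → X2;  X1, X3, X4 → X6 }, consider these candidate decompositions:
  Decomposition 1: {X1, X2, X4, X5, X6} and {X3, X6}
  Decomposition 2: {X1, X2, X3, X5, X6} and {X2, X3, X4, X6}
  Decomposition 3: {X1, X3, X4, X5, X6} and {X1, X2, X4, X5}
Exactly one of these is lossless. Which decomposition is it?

Decomposition 1

Decomposition 1: common = {X6}, closure = {X2, X3, X6} → lossless.
Decomposition 2: common = {X2, X3, X6}, closure = {X2, X3, X6} → lossy.
Decomposition 3: common = {X1, X4, X5}, closure = {X1, X4, X5} → lossy.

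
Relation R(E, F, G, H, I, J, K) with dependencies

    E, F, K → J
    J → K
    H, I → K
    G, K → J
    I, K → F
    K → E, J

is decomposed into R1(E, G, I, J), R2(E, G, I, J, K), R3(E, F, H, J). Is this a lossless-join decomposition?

Chase test. Columns are E, F, G, H, I, J, K; row i has aⱼ where attribute j ∈ Ri, else bᵢⱼ.
Initial tableau (one row per fragment):
  row 1: a1 b12 a3 b14 a5 a6 b17
  row 2: a1 b22 a3 b24 a5 a6 a7
  row 3: a1 a2 b33 a4 b35 a6 b37
Rows 1 and 2 agree on J; apply J→K and equate their K entries.
Rows 1 and 3 agree on J; apply J→K and equate their K entries.
Rows 1 and 2 agree on I, K; apply I, K→F and equate their F entries.
No row becomes fully distinguished — the join is lossy.

No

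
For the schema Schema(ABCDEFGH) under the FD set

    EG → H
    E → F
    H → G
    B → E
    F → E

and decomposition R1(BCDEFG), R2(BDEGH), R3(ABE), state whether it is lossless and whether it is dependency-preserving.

lossy but dependency-preserving

Lossless test (chase): Rows 1 and 2 agree on EG; apply EG→H and equate their H entries. Rows 1 and 2 agree on E; apply E→F and equate their F entries. Rows 1 and 3 agree on E; apply E→F and equate their F entries. No row becomes fully distinguished — the join is lossy.
Dependency preservation: every FD's attributes lie within a single fragment, so each can be enforced locally — preserved.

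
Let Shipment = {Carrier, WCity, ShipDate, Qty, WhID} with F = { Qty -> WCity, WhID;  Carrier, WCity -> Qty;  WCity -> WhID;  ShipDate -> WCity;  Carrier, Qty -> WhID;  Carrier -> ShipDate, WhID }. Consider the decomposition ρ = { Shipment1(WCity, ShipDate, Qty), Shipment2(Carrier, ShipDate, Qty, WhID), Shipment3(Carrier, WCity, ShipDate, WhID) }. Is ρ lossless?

Yes

Chase test. Columns are Carrier, WCity, ShipDate, Qty, WhID; row i has aⱼ where attribute j ∈ Shipmenti, else bᵢⱼ.
Initial tableau (one row per fragment):
  row 1: b11 a2 a3 a4 b15
  row 2: a1 b22 a3 a4 a5
  row 3: a1 a2 a3 b34 a5
Rows 1 and 2 agree on Qty; apply Qty→WCity, WhID and equate their WCity, WhID entries.
Rows 2 and 3 agree on Carrier, WCity; apply Carrier, WCity→Qty and equate their Qty entries.
Row 2 is now all distinguished symbols — the join is lossless.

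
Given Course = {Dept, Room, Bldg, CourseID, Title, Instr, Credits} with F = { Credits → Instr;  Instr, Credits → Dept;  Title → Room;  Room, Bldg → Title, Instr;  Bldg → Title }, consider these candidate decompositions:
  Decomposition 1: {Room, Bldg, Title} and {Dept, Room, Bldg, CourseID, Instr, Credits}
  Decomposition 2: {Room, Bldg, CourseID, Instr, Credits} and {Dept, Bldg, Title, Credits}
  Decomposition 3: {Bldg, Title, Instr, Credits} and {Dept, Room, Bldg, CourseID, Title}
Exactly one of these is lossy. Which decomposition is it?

Decomposition 3

Decomposition 1: common = {Room, Bldg}, closure = {Room, Bldg, Title, Instr} → lossless.
Decomposition 2: common = {Bldg, Credits}, closure = {Dept, Room, Bldg, Title, Instr, Credits} → lossless.
Decomposition 3: common = {Bldg, Title}, closure = {Room, Bldg, Title, Instr} → lossy.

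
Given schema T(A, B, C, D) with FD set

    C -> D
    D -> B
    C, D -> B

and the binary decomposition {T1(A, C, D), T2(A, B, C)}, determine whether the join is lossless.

Common attributes: T1 ∩ T2 = {A, C}.
Closure of {A, C}: C → D applies, adding D; D → B applies, adding B. So (A, C)⁺ = {A, B, C, D}.
This closure contains every attribute of T1, so T1 ∩ T2 → T1. The join is lossless.

Yes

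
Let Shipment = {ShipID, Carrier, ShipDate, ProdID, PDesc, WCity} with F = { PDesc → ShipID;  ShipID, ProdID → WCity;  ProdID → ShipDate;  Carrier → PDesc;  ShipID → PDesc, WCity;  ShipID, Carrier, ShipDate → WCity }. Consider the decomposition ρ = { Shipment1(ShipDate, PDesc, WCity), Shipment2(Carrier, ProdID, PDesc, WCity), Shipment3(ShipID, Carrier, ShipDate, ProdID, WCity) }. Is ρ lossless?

Yes

Chase test. Columns are ShipID, Carrier, ShipDate, ProdID, PDesc, WCity; row i has aⱼ where attribute j ∈ Shipmenti, else bᵢⱼ.
Initial tableau (one row per fragment):
  row 1: b11 b12 a3 b14 a5 a6
  row 2: b21 a2 b23 a4 a5 a6
  row 3: a1 a2 a3 a4 b35 a6
Rows 1 and 2 agree on PDesc; apply PDesc→ShipID and equate their ShipID entries.
Rows 2 and 3 agree on ProdID; apply ProdID→ShipDate and equate their ShipDate entries.
Rows 2 and 3 agree on Carrier; apply Carrier→PDesc and equate their PDesc entries.
Rows 1 and 3 agree on PDesc; apply PDesc→ShipID and equate their ShipID entries.
Row 2 is now all distinguished symbols — the join is lossless.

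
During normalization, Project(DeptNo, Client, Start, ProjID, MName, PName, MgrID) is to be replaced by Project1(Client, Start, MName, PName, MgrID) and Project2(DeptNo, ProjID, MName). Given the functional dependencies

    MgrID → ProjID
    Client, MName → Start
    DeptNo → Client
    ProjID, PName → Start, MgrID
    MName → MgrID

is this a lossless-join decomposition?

No

Common attributes: Project1 ∩ Project2 = {MName}.
Closure of {MName}: MName → MgrID applies, adding MgrID; MgrID → ProjID applies, adding ProjID. So (MName)⁺ = {ProjID, MName, MgrID}.
The closure contains neither all of Project1 = {Client, Start, MName, PName, MgrID} nor all of Project2 = {DeptNo, ProjID, MName}, so the common attributes are not a superkey of either fragment. The join is lossy.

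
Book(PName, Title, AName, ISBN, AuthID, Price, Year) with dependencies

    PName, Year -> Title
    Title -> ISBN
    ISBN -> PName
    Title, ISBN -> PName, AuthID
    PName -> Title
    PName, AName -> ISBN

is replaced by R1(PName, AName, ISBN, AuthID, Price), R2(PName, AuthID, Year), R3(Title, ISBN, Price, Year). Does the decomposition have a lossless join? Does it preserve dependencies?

Lossless test (chase): Rows 1 and 3 agree on ISBN; apply ISBN→PName and equate their PName entries. Rows 1 and 2 agree on PName; apply PName→Title and equate their Title entries. Rows 1 and 3 agree on PName; apply PName→Title and equate their Title entries. Rows 1 and 2 agree on Title; apply Title→ISBN and equate their ISBN entries. Rows 1 and 3 agree on Title, ISBN; apply Title, ISBN→PName, AuthID and equate their PName, AuthID entries. No row becomes fully distinguished — the join is lossy.
Dependency preservation: PName, Year → Title; Title, ISBN → PName, AuthID; PName → Title are not contained in any single fragment, but the restricted closure of each left-hand side across the fragments still reaches the right-hand side; the remaining FDs each lie inside some fragment. All dependencies are preserved.

lossy but dependency-preserving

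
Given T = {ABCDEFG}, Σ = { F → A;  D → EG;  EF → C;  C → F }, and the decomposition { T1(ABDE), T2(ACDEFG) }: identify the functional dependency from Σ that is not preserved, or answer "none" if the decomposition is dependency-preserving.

F → A lies within T2.
D → EG lies within T2.
EF → C lies within T2.
C → F lies within T2.
Every dependency is enforceable on the fragments, so the decomposition is dependency-preserving.

none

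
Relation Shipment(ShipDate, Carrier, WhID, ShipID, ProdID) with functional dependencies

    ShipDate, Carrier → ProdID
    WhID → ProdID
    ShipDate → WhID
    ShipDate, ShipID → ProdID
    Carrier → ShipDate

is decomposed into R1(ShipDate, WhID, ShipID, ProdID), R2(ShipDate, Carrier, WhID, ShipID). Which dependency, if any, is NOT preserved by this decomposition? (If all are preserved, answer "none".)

none

ShipDate, Carrier → ProdID: restricted closure across fragments reaches ProdID.
WhID → ProdID lies within R1.
ShipDate → WhID lies within R1.
ShipDate, ShipID → ProdID lies within R1.
Carrier → ShipDate lies within R2.
Every dependency is enforceable on the fragments, so the decomposition is dependency-preserving.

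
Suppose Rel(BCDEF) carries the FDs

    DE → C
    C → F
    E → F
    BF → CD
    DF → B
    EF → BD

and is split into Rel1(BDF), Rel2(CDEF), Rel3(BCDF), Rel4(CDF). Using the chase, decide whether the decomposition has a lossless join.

Chase test. Columns are BCDEF; row i has aⱼ where attribute j ∈ Reli, else bᵢⱼ.
Initial tableau (one row per fragment):
  row 1: a1 b12 a3 b14 a5
  row 2: b21 a2 a3 a4 a5
  row 3: a1 a2 a3 b34 a5
  row 4: b41 a2 a3 b44 a5
Rows 1 and 3 agree on BF; apply BF→CD and equate their CD entries.
Rows 1 and 2 agree on DF; apply DF→B and equate their B entries.
Rows 1 and 4 agree on DF; apply DF→B and equate their B entries.
Row 2 is now all distinguished symbols — the join is lossless.

Yes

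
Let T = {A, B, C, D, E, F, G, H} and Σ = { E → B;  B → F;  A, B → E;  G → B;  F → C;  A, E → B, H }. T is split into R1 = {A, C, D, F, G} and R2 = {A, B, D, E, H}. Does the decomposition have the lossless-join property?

Common attributes: R1 ∩ R2 = {A, D}.
No dependency enlarges {A, D}, so (A, D)⁺ = {A, D}.
The closure contains neither all of R1 = {A, C, D, F, G} nor all of R2 = {A, B, D, E, H}, so the common attributes are not a superkey of either fragment. The join is lossy.

No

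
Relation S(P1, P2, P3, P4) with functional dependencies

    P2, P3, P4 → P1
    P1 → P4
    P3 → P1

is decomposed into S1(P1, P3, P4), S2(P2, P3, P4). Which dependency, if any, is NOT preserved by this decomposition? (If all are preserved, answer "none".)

P2, P3, P4 → P1: restricted closure across fragments reaches P1.
P1 → P4 lies within S1.
P3 → P1 lies within S1.
Every dependency is enforceable on the fragments, so the decomposition is dependency-preserving.

none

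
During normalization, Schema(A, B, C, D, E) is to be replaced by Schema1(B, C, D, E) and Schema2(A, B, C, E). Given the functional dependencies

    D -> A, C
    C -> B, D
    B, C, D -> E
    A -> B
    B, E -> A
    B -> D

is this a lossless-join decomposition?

Yes

Common attributes: Schema1 ∩ Schema2 = {B, C, E}.
Closure of {B, C, E}: C → B, D applies, adding D; B, E → A applies, adding A. So (B, C, E)⁺ = {A, B, C, D, E}.
This closure contains every attribute of Schema1, so Schema1 ∩ Schema2 → Schema1. The join is lossless.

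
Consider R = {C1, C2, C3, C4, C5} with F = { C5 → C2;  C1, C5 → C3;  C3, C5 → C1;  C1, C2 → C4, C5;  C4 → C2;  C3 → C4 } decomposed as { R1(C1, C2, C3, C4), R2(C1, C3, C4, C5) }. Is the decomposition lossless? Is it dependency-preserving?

lossless but not dependency-preserving

Lossless test: (C1, C3, C4)⁺ = {C1, C2, C3, C4, C5}, which contains all of one fragment — lossless.
Dependency preservation: the restricted closure of {C5} across the fragments never reaches {C2}, so C5 → C2 cannot be enforced without a join — not preserved.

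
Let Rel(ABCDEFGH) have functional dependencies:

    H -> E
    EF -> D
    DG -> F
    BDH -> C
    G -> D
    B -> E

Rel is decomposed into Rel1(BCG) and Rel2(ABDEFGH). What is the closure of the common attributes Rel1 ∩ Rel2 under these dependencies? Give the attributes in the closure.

BDEFG

Rel1 ∩ Rel2 = {BG}.
G → D applies, adding D
B → E applies, adding E
DG → F applies, adding F
Closure: {BDEFG}.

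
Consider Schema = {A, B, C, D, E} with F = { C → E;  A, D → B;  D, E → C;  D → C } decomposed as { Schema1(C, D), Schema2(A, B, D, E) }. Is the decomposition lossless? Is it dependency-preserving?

lossless but not dependency-preserving

Lossless test: (D)⁺ = {C, D, E}, which contains all of one fragment — lossless.
Dependency preservation: the restricted closure of {C} across the fragments never reaches {E}, so C → E cannot be enforced without a join — not preserved.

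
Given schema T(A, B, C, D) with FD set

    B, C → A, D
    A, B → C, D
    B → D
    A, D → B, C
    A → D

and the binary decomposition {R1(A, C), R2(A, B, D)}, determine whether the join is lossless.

Yes

Common attributes: R1 ∩ R2 = {A}.
Closure of {A}: A → D applies, adding D; A, D → B, C applies, adding B, C. So (A)⁺ = {A, B, C, D}.
This closure contains every attribute of R1, so R1 ∩ R2 → R1. The join is lossless.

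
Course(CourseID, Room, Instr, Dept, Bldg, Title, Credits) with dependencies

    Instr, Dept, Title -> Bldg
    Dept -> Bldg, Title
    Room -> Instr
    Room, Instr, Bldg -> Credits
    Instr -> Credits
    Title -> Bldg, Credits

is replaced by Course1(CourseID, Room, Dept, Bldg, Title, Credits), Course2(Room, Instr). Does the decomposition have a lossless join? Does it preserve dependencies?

Lossless test: (Room)⁺ = {Room, Instr, Credits}, which contains all of one fragment — lossless.
Dependency preservation: the restricted closure of {Instr} across the fragments never reaches {Credits}, so Instr → Credits cannot be enforced without a join — not preserved.

lossless but not dependency-preserving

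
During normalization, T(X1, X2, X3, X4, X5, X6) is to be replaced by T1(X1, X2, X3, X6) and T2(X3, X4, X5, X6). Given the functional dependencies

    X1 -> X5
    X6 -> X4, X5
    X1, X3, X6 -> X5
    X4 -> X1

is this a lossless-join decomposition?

Common attributes: T1 ∩ T2 = {X3, X6}.
Closure of {X3, X6}: X6 → X4, X5 applies, adding X4, X5; X4 → X1 applies, adding X1. So (X3, X6)⁺ = {X1, X3, X4, X5, X6}.
This closure contains every attribute of T2, so T1 ∩ T2 → T2. The join is lossless.

Yes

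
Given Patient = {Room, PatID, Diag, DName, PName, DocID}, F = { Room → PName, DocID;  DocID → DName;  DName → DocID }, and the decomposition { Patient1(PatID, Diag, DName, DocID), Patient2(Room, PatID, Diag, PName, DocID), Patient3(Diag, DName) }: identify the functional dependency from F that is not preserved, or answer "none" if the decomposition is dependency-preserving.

Room → PName, DocID lies within Patient2.
DocID → DName lies within Patient1.
DName → DocID lies within Patient1.
Every dependency is enforceable on the fragments, so the decomposition is dependency-preserving.

none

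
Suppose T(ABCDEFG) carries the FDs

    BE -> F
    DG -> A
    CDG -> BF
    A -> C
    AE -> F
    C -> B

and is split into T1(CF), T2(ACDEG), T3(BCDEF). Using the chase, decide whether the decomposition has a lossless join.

Yes

Chase test. Columns are ABCDEFG; row i has aⱼ where attribute j ∈ Ti, else bᵢⱼ.
Initial tableau (one row per fragment):
  row 1: b11 b12 a3 b14 b15 a6 b17
  row 2: a1 b22 a3 a4 a5 b26 a7
  row 3: b31 a2 a3 a4 a5 a6 b37
Rows 1 and 2 agree on C; apply C→B and equate their B entries.
Rows 1 and 3 agree on C; apply C→B and equate their B entries.
Rows 2 and 3 agree on BE; apply BE→F and equate their F entries.
Row 2 is now all distinguished symbols — the join is lossless.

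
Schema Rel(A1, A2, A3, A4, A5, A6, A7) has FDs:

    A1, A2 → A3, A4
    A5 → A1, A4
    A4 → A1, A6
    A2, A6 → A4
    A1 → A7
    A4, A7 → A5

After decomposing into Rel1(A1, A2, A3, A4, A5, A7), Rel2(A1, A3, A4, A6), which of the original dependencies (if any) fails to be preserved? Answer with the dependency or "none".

Check A2, A6 → A4: no single fragment contains all of {A2, A4, A6}, and the restricted closure of {A2, A6} across the fragments never reaches {A4}.
A1, A2 → A3, A4 is preserved.
A5 → A1, A4 is preserved.
A4 → A1, A6 is preserved.
A1 → A7 is preserved.
A4, A7 → A5 is preserved.

A2, A6 → A4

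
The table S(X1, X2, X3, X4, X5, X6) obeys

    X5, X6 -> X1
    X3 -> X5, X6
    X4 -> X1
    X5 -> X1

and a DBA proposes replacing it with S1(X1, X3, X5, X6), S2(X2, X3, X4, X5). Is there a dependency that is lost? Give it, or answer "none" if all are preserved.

Check X4 → X1: no single fragment contains all of {X1, X4}, and the restricted closure of {X4} across the fragments never reaches {X1}.
X5, X6 → X1 is preserved.
X3 → X5, X6 is preserved.
X5 → X1 is preserved.

X4 -> X1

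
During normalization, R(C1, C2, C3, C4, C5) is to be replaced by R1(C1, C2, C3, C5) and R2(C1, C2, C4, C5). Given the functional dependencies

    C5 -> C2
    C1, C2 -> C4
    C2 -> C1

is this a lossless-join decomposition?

Common attributes: R1 ∩ R2 = {C1, C2, C5}.
Closure of {C1, C2, C5}: C1, C2 → C4 applies, adding C4. So (C1, C2, C5)⁺ = {C1, C2, C4, C5}.
This closure contains every attribute of R2, so R1 ∩ R2 → R2. The join is lossless.

Yes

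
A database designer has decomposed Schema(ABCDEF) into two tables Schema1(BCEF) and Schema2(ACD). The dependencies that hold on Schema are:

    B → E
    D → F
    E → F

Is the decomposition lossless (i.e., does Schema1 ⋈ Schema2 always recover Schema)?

No

Common attributes: Schema1 ∩ Schema2 = {C}.
No dependency enlarges {C}, so (C)⁺ = {C}.
The closure contains neither all of Schema1 = {BCEF} nor all of Schema2 = {ACD}, so the common attributes are not a superkey of either fragment. The join is lossy.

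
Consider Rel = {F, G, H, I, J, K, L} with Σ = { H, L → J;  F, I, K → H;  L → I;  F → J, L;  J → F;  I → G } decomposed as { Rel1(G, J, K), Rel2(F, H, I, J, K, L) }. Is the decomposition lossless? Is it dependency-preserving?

lossless but not dependency-preserving

Lossless test: (J, K)⁺ = {F, G, H, I, J, K, L}, which contains all of one fragment — lossless.
Dependency preservation: the restricted closure of {I} across the fragments never reaches {G}, so I → G cannot be enforced without a join — not preserved.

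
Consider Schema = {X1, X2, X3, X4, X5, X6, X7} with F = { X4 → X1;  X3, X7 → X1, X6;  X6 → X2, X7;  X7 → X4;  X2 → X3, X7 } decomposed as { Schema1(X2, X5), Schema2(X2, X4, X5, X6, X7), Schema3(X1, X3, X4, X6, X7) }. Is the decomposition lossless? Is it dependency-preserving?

lossless and dependency-preserving

Lossless test (chase): Rows 2 and 3 agree on X4; apply X4→X1 and equate their X1 entries. Rows 2 and 3 agree on X6; apply X6→X2, X7 and equate their X2, X7 entries. Rows 1 and 2 agree on X2; apply X2→X3, X7 and equate their X3, X7 entries. Rows 1 and 3 agree on X2; apply X2→X3, X7 and equate their X3, X7 entries. Rows 1 and 2 agree on X3, X7; apply X3, X7→X1, X6 and equate their X1, X6 entries. Rows 1 and 2 agree on X7; apply X7→X4 and equate their X4 entries. Row 1 is now all distinguished symbols — the join is lossless.
Dependency preservation: X2 → X3, X7 is not contained in any single fragment, but the restricted closure of its left-hand side across the fragments still reaches the right-hand side; the remaining FDs each lie inside some fragment. All dependencies are preserved.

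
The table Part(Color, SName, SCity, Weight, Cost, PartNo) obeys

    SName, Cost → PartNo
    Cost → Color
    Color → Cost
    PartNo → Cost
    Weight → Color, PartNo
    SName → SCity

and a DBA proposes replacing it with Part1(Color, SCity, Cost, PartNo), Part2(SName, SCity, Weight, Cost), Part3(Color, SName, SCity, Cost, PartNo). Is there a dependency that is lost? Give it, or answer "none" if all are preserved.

Weight → Color, PartNo

Check Weight → Color, PartNo: no single fragment contains all of {Color, Weight, PartNo}, and the restricted closure of {Weight} across the fragments never reaches {Color, PartNo}.
SName, Cost → PartNo is preserved.
Cost → Color is preserved.
Color → Cost is preserved.
PartNo → Cost is preserved.
SName → SCity is preserved.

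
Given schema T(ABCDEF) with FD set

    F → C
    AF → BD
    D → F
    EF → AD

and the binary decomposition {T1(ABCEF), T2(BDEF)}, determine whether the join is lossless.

Common attributes: T1 ∩ T2 = {BEF}.
Closure of {BEF}: F → C applies, adding C; EF → AD applies, adding AD. So (BEF)⁺ = {ABCDEF}.
This closure contains every attribute of T1, so T1 ∩ T2 → T1. The join is lossless.

Yes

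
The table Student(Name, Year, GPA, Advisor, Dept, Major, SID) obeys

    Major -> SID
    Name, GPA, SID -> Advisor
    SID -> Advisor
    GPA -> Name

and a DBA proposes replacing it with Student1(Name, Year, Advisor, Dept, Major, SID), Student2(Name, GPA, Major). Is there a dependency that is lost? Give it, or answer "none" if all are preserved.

Major → SID lies within Student1.
Name, GPA, SID → Advisor: restricted closure across fragments reaches Advisor.
SID → Advisor lies within Student1.
GPA → Name lies within Student2.
Every dependency is enforceable on the fragments, so the decomposition is dependency-preserving.

none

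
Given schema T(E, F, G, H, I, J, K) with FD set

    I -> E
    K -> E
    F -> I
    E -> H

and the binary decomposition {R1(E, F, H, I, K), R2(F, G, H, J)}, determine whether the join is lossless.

Common attributes: R1 ∩ R2 = {F, H}.
Closure of {F, H}: F → I applies, adding I; I → E applies, adding E. So (F, H)⁺ = {E, F, H, I}.
The closure contains neither all of R1 = {E, F, H, I, K} nor all of R2 = {F, G, H, J}, so the common attributes are not a superkey of either fragment. The join is lossy.

No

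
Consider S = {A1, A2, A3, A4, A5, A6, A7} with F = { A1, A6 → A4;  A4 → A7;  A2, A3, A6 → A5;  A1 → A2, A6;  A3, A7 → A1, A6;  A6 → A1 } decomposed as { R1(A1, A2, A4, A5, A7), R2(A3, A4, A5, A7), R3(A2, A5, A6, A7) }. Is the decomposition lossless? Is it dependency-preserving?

Lossless test (chase): applying each FD to every pair of rows produces no changes in the tableau, so no row becomes fully distinguished — the join is lossy.
Dependency preservation: the restricted closure of {A1} across the fragments never reaches {A2, A6}, so A1 → A2, A6 cannot be enforced without a join — not preserved.

lossy and not dependency-preserving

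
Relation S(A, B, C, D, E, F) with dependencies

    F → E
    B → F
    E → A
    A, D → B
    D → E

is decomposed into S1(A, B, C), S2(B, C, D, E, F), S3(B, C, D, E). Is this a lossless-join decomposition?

Chase test. Columns are A, B, C, D, E, F; row i has aⱼ where attribute j ∈ Si, else bᵢⱼ.
Initial tableau (one row per fragment):
  row 1: a1 a2 a3 b14 b15 b16
  row 2: b21 a2 a3 a4 a5 a6
  row 3: b31 a2 a3 a4 a5 b36
Rows 1 and 2 agree on B; apply B→F and equate their F entries.
Rows 1 and 3 agree on B; apply B→F and equate their F entries.
Rows 2 and 3 agree on E; apply E→A and equate their A entries.
Rows 1 and 2 agree on F; apply F→E and equate their E entries.
Rows 1 and 2 agree on E; apply E→A and equate their A entries.
Row 2 is now all distinguished symbols — the join is lossless.

Yes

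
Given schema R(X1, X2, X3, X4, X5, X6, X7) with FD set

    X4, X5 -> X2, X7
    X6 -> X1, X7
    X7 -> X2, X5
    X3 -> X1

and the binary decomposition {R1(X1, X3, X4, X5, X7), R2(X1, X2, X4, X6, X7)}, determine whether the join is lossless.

No

Common attributes: R1 ∩ R2 = {X1, X4, X7}.
Closure of {X1, X4, X7}: X7 → X2, X5 applies, adding X2, X5. So (X1, X4, X7)⁺ = {X1, X2, X4, X5, X7}.
The closure contains neither all of R1 = {X1, X3, X4, X5, X7} nor all of R2 = {X1, X2, X4, X6, X7}, so the common attributes are not a superkey of either fragment. The join is lossy.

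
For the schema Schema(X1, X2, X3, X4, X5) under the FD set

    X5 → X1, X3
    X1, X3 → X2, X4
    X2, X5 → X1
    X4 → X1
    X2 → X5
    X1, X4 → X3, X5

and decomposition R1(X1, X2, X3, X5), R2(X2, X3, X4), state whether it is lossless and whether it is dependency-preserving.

Lossless test: (X2, X3)⁺ = {X1, X2, X3, X4, X5}, which contains all of one fragment — lossless.
Dependency preservation: X1, X3 → X2, X4; X4 → X1; X1, X4 → X3, X5 are not contained in any single fragment, but the restricted closure of each left-hand side across the fragments still reaches the right-hand side; the remaining FDs each lie inside some fragment. All dependencies are preserved.

lossless and dependency-preserving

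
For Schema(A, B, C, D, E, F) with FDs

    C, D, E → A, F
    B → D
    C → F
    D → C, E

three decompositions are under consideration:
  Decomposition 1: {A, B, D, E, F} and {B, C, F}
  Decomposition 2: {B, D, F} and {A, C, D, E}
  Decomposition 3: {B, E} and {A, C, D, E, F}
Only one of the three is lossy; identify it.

Decomposition 1: common = {B, F}, closure = {A, B, C, D, E, F} → lossless.
Decomposition 2: common = {D}, closure = {A, C, D, E, F} → lossless.
Decomposition 3: common = {E}, closure = {E} → lossy.

Decomposition 3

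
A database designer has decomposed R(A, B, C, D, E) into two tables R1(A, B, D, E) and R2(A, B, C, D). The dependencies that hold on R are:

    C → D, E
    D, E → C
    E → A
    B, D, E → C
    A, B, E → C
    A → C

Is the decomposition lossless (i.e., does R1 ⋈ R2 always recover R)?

Common attributes: R1 ∩ R2 = {A, B, D}.
Closure of {A, B, D}: A → C applies, adding C; C → D, E applies, adding E. So (A, B, D)⁺ = {A, B, C, D, E}.
This closure contains every attribute of R1, so R1 ∩ R2 → R1. The join is lossless.

Yes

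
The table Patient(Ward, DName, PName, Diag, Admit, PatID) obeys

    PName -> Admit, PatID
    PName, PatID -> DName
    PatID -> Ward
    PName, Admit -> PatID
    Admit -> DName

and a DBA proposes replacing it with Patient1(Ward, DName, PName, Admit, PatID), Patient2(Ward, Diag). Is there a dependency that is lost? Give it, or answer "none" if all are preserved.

none

PName → Admit, PatID lies within Patient1.
PName, PatID → DName lies within Patient1.
PatID → Ward lies within Patient1.
PName, Admit → PatID lies within Patient1.
Admit → DName lies within Patient1.
Every dependency is enforceable on the fragments, so the decomposition is dependency-preserving.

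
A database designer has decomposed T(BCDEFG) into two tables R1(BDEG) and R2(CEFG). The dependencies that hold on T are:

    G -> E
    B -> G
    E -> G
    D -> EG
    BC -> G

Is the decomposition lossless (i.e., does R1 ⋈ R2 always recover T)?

Common attributes: R1 ∩ R2 = {EG}.
No dependency enlarges {EG}, so (EG)⁺ = {EG}.
The closure contains neither all of R1 = {BDEG} nor all of R2 = {CEFG}, so the common attributes are not a superkey of either fragment. The join is lossy.

No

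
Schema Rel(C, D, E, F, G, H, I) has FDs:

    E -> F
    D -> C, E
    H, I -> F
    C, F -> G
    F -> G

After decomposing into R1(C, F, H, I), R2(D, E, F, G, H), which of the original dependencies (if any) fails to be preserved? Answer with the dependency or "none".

Check D → C, E: no single fragment contains all of {C, D, E}, and the restricted closure of {D} across the fragments never reaches {C, E}.
E → F is preserved.
H, I → F is preserved.
C, F → G is preserved.
F → G is preserved.

D -> C, E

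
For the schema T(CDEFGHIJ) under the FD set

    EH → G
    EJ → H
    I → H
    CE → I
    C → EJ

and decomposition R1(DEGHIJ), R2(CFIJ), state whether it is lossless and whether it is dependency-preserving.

Lossless test: (IJ)⁺ = {HIJ}, which is a superkey of neither fragment — lossy.
Dependency preservation: the restricted closure of {C} across the fragments never reaches {EJ}, so C → EJ cannot be enforced without a join — not preserved.

lossy and not dependency-preserving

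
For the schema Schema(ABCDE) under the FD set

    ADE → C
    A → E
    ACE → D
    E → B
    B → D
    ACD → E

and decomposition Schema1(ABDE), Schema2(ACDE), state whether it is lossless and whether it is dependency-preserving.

lossless and dependency-preserving

Lossless test: (ADE)⁺ = {ABCDE}, which contains all of one fragment — lossless.
Dependency preservation: every FD's attributes lie within a single fragment, so each can be enforced locally — preserved.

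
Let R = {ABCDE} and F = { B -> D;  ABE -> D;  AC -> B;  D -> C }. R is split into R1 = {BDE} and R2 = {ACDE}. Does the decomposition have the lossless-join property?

Common attributes: R1 ∩ R2 = {DE}.
Closure of {DE}: D → C applies, adding C. So (DE)⁺ = {CDE}.
The closure contains neither all of R1 = {BDE} nor all of R2 = {ACDE}, so the common attributes are not a superkey of either fragment. The join is lossy.

No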